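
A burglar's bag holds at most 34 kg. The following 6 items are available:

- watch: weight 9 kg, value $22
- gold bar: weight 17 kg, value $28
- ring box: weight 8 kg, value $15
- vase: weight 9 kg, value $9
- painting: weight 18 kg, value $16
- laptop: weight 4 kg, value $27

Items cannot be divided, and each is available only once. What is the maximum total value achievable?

$77

Check high-value combinations within 34 kg:
- watch+gold bar+laptop: weight 9+17+4=30, value 22+28+27=77
- watch+ring box+vase+laptop: weight 9+8+9+4=30, value 22+15+9+27=73
- gold bar+ring box+laptop: weight 17+8+4=29, value 28+15+27=70
Best: $77.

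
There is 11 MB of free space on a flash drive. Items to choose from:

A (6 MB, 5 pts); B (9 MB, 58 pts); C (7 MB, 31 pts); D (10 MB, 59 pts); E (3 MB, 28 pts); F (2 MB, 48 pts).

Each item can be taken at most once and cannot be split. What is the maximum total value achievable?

Check high-value combinations within 11 MB:
- B+F: size 9+2=11, value 58+48=106
- A+E+F: size 6+3+2=11, value 5+28+48=81
- C+F: size 7+2=9, value 31+48=79
Best: 106 pts.

106 pts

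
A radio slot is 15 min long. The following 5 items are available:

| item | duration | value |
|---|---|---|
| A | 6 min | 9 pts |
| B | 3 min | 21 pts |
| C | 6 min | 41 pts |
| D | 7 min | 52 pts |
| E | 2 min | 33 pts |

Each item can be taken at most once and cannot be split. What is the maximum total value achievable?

126 pts

Check high-value combinations within 15 min:
- C+D+E: duration 6+7+2=15, value 41+52+33=126
- B+D+E: duration 3+7+2=12, value 21+52+33=106
- B+C+E: duration 3+6+2=11, value 21+41+33=95
- A+D+E: duration 6+7+2=15, value 9+52+33=94
- C+D: duration 6+7=13, value 41+52=93
Best: 126 pts.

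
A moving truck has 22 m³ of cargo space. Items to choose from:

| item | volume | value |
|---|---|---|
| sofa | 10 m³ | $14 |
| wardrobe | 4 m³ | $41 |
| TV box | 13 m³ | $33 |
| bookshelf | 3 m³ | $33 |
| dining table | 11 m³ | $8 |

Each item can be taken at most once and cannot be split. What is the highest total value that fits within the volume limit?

$107

This is a 0/1 knapsack; check combinations near the capacity.
- wardrobe+TV box+bookshelf: volume 4+13+3=20, value 41+33+33=107
- sofa+wardrobe+bookshelf: volume 10+4+3=17, value 14+41+33=88
- wardrobe+bookshelf+dining table: volume 4+3+11=18, value 41+33+8=82
- wardrobe+bookshelf: volume 4+3=7, value 41+33=74
Best: $107.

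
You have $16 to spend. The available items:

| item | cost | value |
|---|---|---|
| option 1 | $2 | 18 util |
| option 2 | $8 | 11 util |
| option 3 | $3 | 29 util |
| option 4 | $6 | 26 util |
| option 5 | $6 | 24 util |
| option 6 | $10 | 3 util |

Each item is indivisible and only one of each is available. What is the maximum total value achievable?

Check high-value combinations within $16:
- option 3+option 4+option 5: cost 3+6+6=15, value 29+26+24=79
- option 1+option 3+option 4: cost 2+3+6=11, value 18+29+26=73
- option 1+option 3+option 5: cost 2+3+6=11, value 18+29+24=71
Best: 79 util.

79 util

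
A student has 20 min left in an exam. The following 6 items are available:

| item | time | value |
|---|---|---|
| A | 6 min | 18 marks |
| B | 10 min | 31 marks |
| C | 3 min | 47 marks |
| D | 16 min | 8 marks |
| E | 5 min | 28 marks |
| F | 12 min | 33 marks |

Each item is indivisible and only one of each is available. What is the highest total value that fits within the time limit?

108 marks

Check high-value combinations within 20 min:
- C+E+F: time 3+5+12=20, value 47+28+33=108
- B+C+E: time 10+3+5=18, value 31+47+28=106
- A+B+C: time 6+10+3=19, value 18+31+47=96
- A+C+E: time 6+3+5=14, value 18+47+28=93
Best: 108 marks.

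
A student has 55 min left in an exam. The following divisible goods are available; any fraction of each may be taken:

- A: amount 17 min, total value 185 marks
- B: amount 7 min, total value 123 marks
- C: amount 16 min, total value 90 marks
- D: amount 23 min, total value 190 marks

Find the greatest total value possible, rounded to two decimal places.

Take in order of value per unit:
- B (123/7 per unit): all 7 → value 123, running total 123.00
- A (185/17 per unit): all 17 → value 185, running total 308.00
- D (190/23 per unit): all 23 → value 190, running total 498.00
- C (90/16 per unit): 8 of 16 → value 8×90/16 = 45.0000, running total 543.00
Total 543.00.

543.00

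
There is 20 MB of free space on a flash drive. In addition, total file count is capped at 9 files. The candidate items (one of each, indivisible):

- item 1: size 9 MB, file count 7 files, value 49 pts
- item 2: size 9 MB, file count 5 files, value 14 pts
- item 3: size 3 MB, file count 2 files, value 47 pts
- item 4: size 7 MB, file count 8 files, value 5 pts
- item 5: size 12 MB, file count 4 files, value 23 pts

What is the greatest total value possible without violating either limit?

Feasible sets respecting both limits:
- item 1+item 3: size 12, file count 9, value 96
- item 3+item 5: size 15, file count 6, value 70
- item 2+item 3: size 12, file count 7, value 61
Best: 96 pts.

96 pts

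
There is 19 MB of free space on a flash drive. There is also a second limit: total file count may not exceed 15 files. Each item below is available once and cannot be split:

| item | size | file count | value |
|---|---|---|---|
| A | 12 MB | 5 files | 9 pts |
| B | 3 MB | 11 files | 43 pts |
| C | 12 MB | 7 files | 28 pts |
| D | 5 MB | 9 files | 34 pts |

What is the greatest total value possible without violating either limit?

43 pts

Feasible sets respecting both limits:
- B: size 3, file count 11, value 43
- A+D: size 17, file count 14, value 43
- D: size 5, file count 9, value 34
Best: 43 pts.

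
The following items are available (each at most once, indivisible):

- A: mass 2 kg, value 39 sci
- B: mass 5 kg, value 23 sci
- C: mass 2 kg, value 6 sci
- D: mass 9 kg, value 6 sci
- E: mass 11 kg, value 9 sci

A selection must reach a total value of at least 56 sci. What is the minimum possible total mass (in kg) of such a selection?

7

Subsets with value ≥ 56, sorted by total mass:
- A+B: mass 7, value 62
- A+B+C: mass 9, value 68
- A+B+D: mass 16, value 68
- A+B+C+D: mass 18, value 74
Minimum mass: 7 kg.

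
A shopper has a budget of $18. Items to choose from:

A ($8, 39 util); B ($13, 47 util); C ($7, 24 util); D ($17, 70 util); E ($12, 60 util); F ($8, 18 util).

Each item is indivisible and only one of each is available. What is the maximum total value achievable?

70 util

Check high-value combinations within $18:
- D: cost 17, value 70
- A+C: cost 8+7=15, value 39+24=63
- E: cost 12, value 60
- A+F: cost 8+8=16, value 39+18=57
Best: 70 util.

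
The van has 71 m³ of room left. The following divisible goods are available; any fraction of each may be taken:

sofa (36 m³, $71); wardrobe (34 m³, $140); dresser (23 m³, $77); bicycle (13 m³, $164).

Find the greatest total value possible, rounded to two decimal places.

382.97

Take in order of value per unit:
- bicycle (164/13 per unit): all 13 → value 164, running total 164.00
- wardrobe (140/34 per unit): all 34 → value 140, running total 304.00
- dresser (77/23 per unit): all 23 → value 77, running total 381.00
- sofa (71/36 per unit): 1 of 36 → value 1×71/36 = 1.9722, running total 382.97
Total 382.97.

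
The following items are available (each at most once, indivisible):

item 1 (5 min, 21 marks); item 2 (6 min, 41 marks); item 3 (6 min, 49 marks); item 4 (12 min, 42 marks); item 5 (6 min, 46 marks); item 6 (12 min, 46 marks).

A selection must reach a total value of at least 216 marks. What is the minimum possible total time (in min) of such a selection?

42

Subsets with value ≥ 216, sorted by total time:
- item 2+item 3+item 4+item 5+item 6: time 42, value 224
- item 1+item 2+item 3+item 4+item 5+item 6: time 47, value 245
Minimum time: 42 min.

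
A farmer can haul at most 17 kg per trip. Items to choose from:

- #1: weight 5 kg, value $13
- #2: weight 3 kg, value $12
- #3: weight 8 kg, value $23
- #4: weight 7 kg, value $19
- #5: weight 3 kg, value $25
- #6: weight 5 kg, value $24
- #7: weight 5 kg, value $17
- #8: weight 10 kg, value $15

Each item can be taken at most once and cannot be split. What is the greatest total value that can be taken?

$78

Check high-value combinations within 17 kg:
- #2+#5+#6+#7: weight 3+3+5+5=16, value 12+25+24+17=78
- #1+#2+#5+#6: weight 5+3+3+5=16, value 13+12+25+24=74
- #3+#5+#6: weight 8+3+5=16, value 23+25+24=72
- #4+#5+#6: weight 7+3+5=15, value 19+25+24=68
Best: $78.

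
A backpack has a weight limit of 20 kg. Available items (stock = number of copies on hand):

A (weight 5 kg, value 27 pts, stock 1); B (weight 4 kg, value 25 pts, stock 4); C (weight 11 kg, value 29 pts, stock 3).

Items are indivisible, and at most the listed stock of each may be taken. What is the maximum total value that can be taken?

102 pts

Top feasible selections:
- 1×A + 3×B: weight 17, value 102
- 4×B: weight 16, value 100
Best: 102 pts.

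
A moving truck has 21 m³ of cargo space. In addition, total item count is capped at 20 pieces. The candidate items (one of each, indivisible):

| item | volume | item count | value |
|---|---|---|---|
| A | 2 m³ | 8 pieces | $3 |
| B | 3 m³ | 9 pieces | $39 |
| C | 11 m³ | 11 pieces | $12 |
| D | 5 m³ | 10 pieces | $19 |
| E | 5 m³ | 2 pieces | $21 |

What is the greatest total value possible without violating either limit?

$63

Feasible sets respecting both limits:
- A+B+E: volume 10, item count 19, value 63
- B+E: volume 8, item count 11, value 60
- B+D: volume 8, item count 19, value 58
Best: $63.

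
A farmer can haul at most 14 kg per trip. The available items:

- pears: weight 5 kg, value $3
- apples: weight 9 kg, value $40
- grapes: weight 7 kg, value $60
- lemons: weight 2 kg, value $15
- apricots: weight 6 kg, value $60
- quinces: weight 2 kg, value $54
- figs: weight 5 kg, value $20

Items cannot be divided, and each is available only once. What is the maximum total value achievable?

This is a 0/1 knapsack; check combinations near the capacity.
- apricots+quinces+figs: weight 6+2+5=13, value 60+54+20=134
- grapes+quinces+figs: weight 7+2+5=14, value 60+54+20=134
- lemons+apricots+quinces: weight 2+6+2=10, value 15+60+54=129
- grapes+lemons+quinces: weight 7+2+2=11, value 60+15+54=129
Best: $134.

$134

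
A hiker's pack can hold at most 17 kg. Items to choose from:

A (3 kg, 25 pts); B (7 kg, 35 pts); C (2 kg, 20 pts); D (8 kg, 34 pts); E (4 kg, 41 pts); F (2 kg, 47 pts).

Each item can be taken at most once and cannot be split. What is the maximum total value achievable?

Check high-value combinations within 17 kg:
- A+B+E+F: weight 3+7+4+2=16, value 25+35+41+47=148
- A+D+E+F: weight 3+8+4+2=17, value 25+34+41+47=147
- B+C+E+F: weight 7+2+4+2=15, value 35+20+41+47=143
- C+D+E+F: weight 2+8+4+2=16, value 20+34+41+47=142
Best: 148 pts.

148 pts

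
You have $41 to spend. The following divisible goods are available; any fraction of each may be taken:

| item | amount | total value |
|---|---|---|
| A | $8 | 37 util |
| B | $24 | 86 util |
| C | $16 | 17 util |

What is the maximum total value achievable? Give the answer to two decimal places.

Take in order of value per unit:
- A (37/8 per unit): all 8 → value 37, running total 37.00
- B (86/24 per unit): all 24 → value 86, running total 123.00
- C (17/16 per unit): 9 of 16 → value 9×17/16 = 9.5625, running total 132.56
Total 132.56.

132.56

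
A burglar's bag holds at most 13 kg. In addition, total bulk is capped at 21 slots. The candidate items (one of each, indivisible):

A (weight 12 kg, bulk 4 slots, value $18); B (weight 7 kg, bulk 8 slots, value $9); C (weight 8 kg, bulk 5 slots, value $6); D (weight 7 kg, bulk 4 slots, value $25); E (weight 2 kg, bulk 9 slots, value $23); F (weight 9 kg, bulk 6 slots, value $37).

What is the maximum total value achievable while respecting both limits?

Feasible sets respecting both limits:
- E+F: weight 11, bulk 15, value 60
- D+E: weight 9, bulk 13, value 48
- F: weight 9, bulk 6, value 37
Best: $60.

$60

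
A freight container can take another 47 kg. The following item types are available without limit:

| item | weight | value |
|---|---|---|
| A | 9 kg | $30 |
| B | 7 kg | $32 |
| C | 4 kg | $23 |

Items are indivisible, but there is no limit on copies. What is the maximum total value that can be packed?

Best value-per-unit is C at 23/4; filling with it alone gives 11×23 = 253.
Optimal mix: 1×B + 10×C → weight 47, value 262.

$262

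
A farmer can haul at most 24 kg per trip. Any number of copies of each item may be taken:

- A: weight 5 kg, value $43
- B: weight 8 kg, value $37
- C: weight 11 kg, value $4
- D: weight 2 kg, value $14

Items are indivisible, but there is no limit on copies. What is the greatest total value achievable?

$200

Best value-per-unit is A at 43/5; filling with it alone gives 4×43 = 172.
Optimal mix: 4×A + 2×D → weight 24, value 200.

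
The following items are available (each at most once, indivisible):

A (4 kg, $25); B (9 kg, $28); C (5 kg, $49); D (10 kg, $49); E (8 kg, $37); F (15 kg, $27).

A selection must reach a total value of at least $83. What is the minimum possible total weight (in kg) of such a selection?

13

Subsets with value ≥ 83, sorted by total weight:
- C+E: weight 13, value 86
- C+D: weight 15, value 98
Minimum weight: 13 kg.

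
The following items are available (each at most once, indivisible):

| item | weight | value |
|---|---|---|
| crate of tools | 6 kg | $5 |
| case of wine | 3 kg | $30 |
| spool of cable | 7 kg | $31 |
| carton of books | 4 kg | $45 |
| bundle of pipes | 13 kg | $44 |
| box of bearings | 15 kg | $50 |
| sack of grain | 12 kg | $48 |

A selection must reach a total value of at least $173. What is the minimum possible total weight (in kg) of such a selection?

34

Subsets with value ≥ 173, sorted by total weight:
- case of wine+carton of books+box of bearings+sack of grain: weight 34, value 173
- spool of cable+carton of books+box of bearings+sack of grain: weight 38, value 174
- case of wine+spool of cable+carton of books+bundle of pipes+sack of grain: weight 39, value 198
- crate of tools+case of wine+carton of books+box of bearings+sack of grain: weight 40, value 178
Minimum weight: 34 kg.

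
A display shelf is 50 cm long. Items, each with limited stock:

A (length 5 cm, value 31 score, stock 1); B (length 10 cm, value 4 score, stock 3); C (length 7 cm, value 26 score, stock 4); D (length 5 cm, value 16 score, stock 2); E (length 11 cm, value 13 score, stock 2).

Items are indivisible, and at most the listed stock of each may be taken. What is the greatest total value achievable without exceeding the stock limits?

167 score

Best selections within length 50 and stock limits:
- 1×A + 4×C + 2×D: length 43, value 167
- 1×A + 4×C + 1×D + 1×E: length 49, value 164
Best: 167 score.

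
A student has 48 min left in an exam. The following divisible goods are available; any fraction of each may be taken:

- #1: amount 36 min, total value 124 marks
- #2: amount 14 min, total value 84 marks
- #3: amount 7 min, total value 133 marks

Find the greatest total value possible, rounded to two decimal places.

310.00

Take in order of value per unit:
- #3 (133/7 per unit): all 7 → value 133, running total 133.00
- #2 (84/14 per unit): all 14 → value 84, running total 217.00
- #1 (124/36 per unit): 27 of 36 → value 27×124/36 = 93.0000, running total 310.00
Total 310.00.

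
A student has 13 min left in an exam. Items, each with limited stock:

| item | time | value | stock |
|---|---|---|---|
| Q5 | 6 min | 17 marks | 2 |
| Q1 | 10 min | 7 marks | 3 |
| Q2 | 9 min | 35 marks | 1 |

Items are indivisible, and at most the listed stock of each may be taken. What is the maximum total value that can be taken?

35 marks

Best selections within time 13 and stock limits:
- 1×Q2: time 9, value 35
- 2×Q5: time 12, value 34
- 1×Q5: time 6, value 17
Best: 35 marks.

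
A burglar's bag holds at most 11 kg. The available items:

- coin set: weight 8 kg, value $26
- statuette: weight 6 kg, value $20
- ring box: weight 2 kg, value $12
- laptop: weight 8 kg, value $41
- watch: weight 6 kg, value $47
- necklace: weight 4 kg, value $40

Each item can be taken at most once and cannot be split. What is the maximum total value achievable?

Check high-value combinations within 11 kg:
- watch+necklace: weight 6+4=10, value 47+40=87
- statuette+necklace: weight 6+4=10, value 20+40=60
- ring box+watch: weight 2+6=8, value 12+47=59
Best: $87.

$87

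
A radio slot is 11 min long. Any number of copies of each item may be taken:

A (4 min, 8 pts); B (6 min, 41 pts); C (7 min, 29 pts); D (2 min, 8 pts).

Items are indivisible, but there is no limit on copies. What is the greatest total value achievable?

57 pts

Best value-per-unit is B at 41/6; filling with it alone gives 1×41 = 41.
Optimal mix: 1×B + 2×D → duration 10, value 57.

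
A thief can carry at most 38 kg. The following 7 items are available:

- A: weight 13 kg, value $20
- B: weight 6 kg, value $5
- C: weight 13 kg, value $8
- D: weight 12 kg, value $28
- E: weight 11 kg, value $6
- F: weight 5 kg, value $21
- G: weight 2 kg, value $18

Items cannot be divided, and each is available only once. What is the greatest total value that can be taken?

$92

This is a 0/1 knapsack; check combinations near the capacity.
- A+B+D+F+G: weight 13+6+12+5+2=38, value 20+5+28+21+18=92
- A+D+F+G: weight 13+12+5+2=32, value 20+28+21+18=87
- B+C+D+F+G: weight 6+13+12+5+2=38, value 5+8+28+21+18=80
- B+D+E+F+G: weight 6+12+11+5+2=36, value 5+28+6+21+18=78
Best: $92.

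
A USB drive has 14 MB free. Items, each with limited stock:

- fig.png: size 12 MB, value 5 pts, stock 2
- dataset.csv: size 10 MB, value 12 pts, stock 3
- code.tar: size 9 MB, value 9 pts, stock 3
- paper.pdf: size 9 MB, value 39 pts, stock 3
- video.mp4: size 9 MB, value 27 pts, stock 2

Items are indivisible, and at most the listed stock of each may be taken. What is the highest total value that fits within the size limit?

Top feasible selections:
- 1×paper.pdf: size 9, value 39
- 1×video.mp4: size 9, value 27
- 1×dataset.csv: size 10, value 12
Best: 39 pts.

39 pts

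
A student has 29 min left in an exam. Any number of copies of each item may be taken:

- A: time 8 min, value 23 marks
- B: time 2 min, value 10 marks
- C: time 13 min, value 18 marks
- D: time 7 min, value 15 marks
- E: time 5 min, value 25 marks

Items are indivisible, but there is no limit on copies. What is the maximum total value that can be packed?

Best value-per-unit is B at 10/2; filling with it alone gives 14×10 = 140.
Optimal mix: 12×B + 1×E → time 29, value 145.

145 marks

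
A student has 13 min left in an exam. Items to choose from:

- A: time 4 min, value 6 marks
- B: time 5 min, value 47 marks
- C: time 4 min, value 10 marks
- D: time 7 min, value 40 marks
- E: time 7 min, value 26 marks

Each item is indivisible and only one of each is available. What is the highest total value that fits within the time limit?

87 marks

Check high-value combinations within 13 min:
- B+D: time 5+7=12, value 47+40=87
- B+E: time 5+7=12, value 47+26=73
- A+B+C: time 4+5+4=13, value 6+47+10=63
Best: 87 marks.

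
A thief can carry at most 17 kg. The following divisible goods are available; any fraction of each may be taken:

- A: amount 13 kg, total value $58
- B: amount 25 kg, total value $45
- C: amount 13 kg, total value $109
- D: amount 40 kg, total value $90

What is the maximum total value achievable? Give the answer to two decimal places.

Take in order of value per unit:
- C (109/13 per unit): all 13 → value 109, running total 109.00
- A (58/13 per unit): 4 of 13 → value 4×58/13 = 17.8462, running total 126.85
Total 126.85.

126.85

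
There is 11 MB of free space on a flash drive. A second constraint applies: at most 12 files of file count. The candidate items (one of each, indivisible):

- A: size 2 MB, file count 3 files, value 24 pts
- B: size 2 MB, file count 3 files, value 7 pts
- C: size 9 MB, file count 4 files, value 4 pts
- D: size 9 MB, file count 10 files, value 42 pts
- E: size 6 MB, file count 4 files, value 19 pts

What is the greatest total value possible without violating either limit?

Feasible sets respecting both limits:
- A+B+E: size 10, file count 10, value 50
- A+E: size 8, file count 7, value 43
- D: size 9, file count 10, value 42
Best: 50 pts.

50 pts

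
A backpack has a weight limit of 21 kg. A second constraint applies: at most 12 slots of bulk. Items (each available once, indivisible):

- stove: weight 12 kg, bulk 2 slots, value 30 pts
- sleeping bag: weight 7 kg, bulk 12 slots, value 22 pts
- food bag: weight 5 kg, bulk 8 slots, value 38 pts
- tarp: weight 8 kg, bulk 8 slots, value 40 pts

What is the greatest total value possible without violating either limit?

Feasible sets respecting both limits:
- stove+tarp: weight 20, bulk 10, value 70
- stove+food bag: weight 17, bulk 10, value 68
- tarp: weight 8, bulk 8, value 40
Best: 70 pts.

70 pts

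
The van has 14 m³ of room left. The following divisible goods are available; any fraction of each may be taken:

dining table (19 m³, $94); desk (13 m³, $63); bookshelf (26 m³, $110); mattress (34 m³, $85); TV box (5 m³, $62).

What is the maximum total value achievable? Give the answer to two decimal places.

Take in order of value per unit:
- TV box (62/5 per unit): all 5 → value 62, running total 62.00
- dining table (94/19 per unit): 9 of 19 → value 9×94/19 = 44.5263, running total 106.53
Total 106.53.

106.53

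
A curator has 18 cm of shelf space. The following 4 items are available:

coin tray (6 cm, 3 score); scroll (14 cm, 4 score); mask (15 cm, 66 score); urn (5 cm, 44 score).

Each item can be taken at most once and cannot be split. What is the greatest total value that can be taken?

Check high-value combinations within 18 cm:
- mask: length 15, value 66
- coin tray+urn: length 6+5=11, value 3+44=47
- urn: length 5, value 44
- scroll: length 14, value 4
- coin tray: length 6, value 3
Best: 66 score.

66 score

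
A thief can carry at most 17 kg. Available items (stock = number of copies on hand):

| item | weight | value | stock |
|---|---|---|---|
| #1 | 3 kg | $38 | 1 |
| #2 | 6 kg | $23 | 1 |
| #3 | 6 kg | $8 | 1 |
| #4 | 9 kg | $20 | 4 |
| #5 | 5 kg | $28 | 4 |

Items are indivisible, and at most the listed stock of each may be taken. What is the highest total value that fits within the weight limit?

$94

Top feasible selections:
- 1×#1 + 2×#5: weight 13, value 94
- 1×#1 + 1×#2 + 1×#5: weight 14, value 89
- 1×#1 + 1×#4 + 1×#5: weight 17, value 86
Best: $94.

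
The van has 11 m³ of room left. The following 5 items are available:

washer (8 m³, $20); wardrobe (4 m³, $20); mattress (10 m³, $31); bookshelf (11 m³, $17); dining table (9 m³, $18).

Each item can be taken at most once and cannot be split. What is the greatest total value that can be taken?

$31

Check high-value combinations within 11 m³:
- mattress: volume 10, value 31
- wardrobe: volume 4, value 20
- washer: volume 8, value 20
- dining table: volume 9, value 18
Best: $31.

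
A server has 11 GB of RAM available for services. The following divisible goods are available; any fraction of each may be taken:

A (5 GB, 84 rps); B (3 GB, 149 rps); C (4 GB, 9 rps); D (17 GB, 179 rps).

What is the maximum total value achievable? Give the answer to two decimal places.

Take in order of value per unit:
- B (149/3 per unit): all 3 → value 149, running total 149.00
- A (84/5 per unit): all 5 → value 84, running total 233.00
- D (179/17 per unit): 3 of 17 → value 3×179/17 = 31.5882, running total 264.59
Total 264.59.

264.59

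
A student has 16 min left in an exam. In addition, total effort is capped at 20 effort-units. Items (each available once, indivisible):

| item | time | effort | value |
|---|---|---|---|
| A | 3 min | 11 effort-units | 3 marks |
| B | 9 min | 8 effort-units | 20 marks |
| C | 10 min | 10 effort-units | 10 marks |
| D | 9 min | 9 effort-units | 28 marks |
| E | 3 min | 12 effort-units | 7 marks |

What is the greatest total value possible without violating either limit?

31 marks

Feasible sets respecting both limits:
- A+D: time 12, effort 20, value 31
- D: time 9, effort 9, value 28
- B+E: time 12, effort 20, value 27
Best: 31 marks.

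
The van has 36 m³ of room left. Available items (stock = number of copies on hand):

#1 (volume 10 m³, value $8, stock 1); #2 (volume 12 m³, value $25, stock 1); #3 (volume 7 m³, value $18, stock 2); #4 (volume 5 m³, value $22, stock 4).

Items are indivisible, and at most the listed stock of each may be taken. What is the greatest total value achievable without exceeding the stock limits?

Top feasible selections:
- 2×#3 + 4×#4: volume 34, value 124
- 1×#2 + 4×#4: volume 32, value 113
- 1×#2 + 1×#3 + 3×#4: volume 34, value 109
- 1×#3 + 4×#4: volume 27, value 106
Best: $124.

$124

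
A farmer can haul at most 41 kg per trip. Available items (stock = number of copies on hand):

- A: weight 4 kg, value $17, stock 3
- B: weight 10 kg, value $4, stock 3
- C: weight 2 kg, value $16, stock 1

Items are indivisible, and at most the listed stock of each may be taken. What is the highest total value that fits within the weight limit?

Top feasible selections:
- 3×A + 2×B + 1×C: weight 34, value 75
- 3×A + 1×B + 1×C: weight 24, value 71
- 3×A + 1×C: weight 14, value 67
Best: $75.

$75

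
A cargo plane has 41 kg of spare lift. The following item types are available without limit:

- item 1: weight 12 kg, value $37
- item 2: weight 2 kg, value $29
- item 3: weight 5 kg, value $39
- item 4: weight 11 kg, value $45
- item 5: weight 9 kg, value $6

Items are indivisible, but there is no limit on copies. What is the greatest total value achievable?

Best value-per-unit is item 2 at 29/2, and filling with it alone uses weight 20×2=40. No mix of the others beats 20×29 = 580.

$580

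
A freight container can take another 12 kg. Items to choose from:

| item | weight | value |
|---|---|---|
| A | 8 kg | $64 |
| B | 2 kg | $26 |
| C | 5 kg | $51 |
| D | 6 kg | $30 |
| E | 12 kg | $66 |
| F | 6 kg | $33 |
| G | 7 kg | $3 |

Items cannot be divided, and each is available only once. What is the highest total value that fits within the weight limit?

Check high-value combinations within 12 kg:
- A+B: weight 8+2=10, value 64+26=90
- C+F: weight 5+6=11, value 51+33=84
- C+D: weight 5+6=11, value 51+30=81
- B+C: weight 2+5=7, value 26+51=77
Best: $90.

$90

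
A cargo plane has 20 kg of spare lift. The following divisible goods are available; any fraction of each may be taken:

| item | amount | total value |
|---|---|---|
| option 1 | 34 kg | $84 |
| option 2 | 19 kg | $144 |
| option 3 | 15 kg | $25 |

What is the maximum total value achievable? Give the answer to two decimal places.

146.47

Take in order of value per unit:
- option 2 (144/19 per unit): all 19 → value 144, running total 144.00
- option 1 (84/34 per unit): 1 of 34 → value 1×84/34 = 2.4706, running total 146.47
Total 146.47.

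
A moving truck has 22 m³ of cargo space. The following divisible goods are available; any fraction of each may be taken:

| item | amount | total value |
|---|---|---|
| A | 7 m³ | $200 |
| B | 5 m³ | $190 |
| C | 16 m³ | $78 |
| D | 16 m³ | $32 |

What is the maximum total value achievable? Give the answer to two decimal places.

Take in order of value per unit:
- B (190/5 per unit): all 5 → value 190, running total 190.00
- A (200/7 per unit): all 7 → value 200, running total 390.00
- C (78/16 per unit): 10 of 16 → value 10×78/16 = 48.7500, running total 438.75
Total 438.75.

438.75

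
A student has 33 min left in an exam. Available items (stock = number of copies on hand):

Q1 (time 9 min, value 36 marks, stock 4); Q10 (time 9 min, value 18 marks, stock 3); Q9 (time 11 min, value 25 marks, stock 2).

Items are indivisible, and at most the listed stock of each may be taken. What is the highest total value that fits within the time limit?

Top feasible selections:
- 3×Q1: time 27, value 108
- 2×Q1 + 1×Q9: time 29, value 97
- 2×Q1 + 1×Q10: time 27, value 90
Best: 108 marks.

108 marks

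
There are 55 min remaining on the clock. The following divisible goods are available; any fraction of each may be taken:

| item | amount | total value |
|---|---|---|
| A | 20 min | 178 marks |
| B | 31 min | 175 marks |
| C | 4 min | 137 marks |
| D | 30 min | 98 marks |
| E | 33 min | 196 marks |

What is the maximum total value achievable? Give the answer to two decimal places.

499.12

Take in order of value per unit:
- C (137/4 per unit): all 4 → value 137, running total 137.00
- A (178/20 per unit): all 20 → value 178, running total 315.00
- E (196/33 per unit): 31 of 33 → value 31×196/33 = 184.1212, running total 499.12
Total 499.12.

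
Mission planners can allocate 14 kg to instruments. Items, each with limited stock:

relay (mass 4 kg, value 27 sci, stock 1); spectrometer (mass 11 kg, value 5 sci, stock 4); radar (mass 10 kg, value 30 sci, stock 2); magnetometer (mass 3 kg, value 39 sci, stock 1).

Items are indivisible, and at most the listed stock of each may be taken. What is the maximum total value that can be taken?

Top feasible selections:
- 1×radar + 1×magnetometer: mass 13, value 69
- 1×relay + 1×magnetometer: mass 7, value 66
- 1×relay + 1×radar: mass 14, value 57
- 1×spectrometer + 1×magnetometer: mass 14, value 44
Best: 69 sci.

69 sci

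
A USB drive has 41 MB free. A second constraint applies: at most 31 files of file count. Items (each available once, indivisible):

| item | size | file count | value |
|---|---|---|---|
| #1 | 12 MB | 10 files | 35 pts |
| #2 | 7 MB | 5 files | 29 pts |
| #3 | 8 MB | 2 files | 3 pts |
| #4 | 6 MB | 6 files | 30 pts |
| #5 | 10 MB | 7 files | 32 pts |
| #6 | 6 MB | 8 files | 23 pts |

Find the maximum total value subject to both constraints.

Feasible sets respecting both limits:
- #1+#2+#4+#5: size 35, file count 28, value 126
- #1+#2+#3+#4+#6: size 39, file count 31, value 120
- #1+#4+#5+#6: size 34, file count 31, value 120
- #1+#2+#5+#6: size 35, file count 30, value 119
Best: 126 pts.

126 pts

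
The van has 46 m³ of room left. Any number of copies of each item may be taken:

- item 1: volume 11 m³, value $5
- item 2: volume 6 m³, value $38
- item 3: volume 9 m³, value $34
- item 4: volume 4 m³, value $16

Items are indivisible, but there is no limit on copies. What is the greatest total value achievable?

Best value-per-unit is item 2 at 38/6; filling with it alone gives 7×38 = 266.
Optimal mix: 7×item 2 + 1×item 4 → volume 46, value 282.

$282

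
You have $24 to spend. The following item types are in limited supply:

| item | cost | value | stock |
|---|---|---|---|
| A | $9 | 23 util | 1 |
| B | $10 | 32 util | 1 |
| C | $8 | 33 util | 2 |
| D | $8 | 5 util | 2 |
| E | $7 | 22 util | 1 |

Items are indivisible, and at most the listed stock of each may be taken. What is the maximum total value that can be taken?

88 util

Top feasible selections:
- 2×C + 1×E: cost 23, value 88
- 1×A + 1×C + 1×E: cost 24, value 78
Best: 88 util.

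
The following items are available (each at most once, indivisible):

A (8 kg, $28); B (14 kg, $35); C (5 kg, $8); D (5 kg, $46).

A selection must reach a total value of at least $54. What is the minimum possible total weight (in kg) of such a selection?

10

Subsets with value ≥ 54, sorted by total weight:
- C+D: weight 10, value 54
- A+D: weight 13, value 74
- A+C+D: weight 18, value 82
Minimum weight: 10 kg.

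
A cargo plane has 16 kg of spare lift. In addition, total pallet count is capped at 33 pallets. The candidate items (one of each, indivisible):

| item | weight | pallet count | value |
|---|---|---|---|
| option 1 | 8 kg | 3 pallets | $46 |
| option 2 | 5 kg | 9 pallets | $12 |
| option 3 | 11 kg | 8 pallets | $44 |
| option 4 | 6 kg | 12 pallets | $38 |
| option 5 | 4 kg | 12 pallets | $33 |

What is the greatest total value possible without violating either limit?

$84

Feasible sets respecting both limits:
- option 1+option 4: weight 14, pallet count 15, value 84
- option 2+option 4+option 5: weight 15, pallet count 33, value 83
- option 1+option 5: weight 12, pallet count 15, value 79
- option 3+option 5: weight 15, pallet count 20, value 77
Best: $84.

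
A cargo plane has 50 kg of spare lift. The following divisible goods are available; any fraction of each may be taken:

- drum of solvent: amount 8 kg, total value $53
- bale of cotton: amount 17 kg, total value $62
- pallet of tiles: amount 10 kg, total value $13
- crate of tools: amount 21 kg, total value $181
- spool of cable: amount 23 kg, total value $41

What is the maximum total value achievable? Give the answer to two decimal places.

303.13

Take in order of value per unit:
- crate of tools (181/21 per unit): all 21 → value 181, running total 181.00
- drum of solvent (53/8 per unit): all 8 → value 53, running total 234.00
- bale of cotton (62/17 per unit): all 17 → value 62, running total 296.00
- spool of cable (41/23 per unit): 4 of 23 → value 4×41/23 = 7.1304, running total 303.13
Total 303.13.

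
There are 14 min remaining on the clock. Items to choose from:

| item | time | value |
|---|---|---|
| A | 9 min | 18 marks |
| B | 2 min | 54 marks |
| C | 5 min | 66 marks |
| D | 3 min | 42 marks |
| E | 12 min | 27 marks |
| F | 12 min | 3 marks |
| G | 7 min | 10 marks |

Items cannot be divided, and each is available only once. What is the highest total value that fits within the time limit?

Check high-value combinations within 14 min:
- B+C+D: time 2+5+3=10, value 54+66+42=162
- B+C+G: time 2+5+7=14, value 54+66+10=130
- B+C: time 2+5=7, value 54+66=120
Best: 162 marks.

162 marks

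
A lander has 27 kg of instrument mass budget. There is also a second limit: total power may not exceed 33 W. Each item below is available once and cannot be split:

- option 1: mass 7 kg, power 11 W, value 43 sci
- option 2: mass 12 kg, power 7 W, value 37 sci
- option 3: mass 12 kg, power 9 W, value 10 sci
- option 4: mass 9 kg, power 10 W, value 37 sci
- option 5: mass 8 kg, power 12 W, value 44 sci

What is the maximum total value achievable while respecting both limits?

Feasible sets respecting both limits:
- option 1+option 2+option 5: mass 27, power 30, value 124
- option 1+option 4+option 5: mass 24, power 33, value 124
- option 1+option 3+option 5: mass 27, power 32, value 97
Best: 124 sci.

124 sci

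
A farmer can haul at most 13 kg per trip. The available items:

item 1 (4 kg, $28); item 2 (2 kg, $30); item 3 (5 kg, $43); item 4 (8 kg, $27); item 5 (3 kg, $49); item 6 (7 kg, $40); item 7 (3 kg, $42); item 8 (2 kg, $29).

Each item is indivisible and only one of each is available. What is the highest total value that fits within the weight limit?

$164

This is a 0/1 knapsack; check combinations near the capacity.
- item 2+item 3+item 5+item 7: weight 2+5+3+3=13, value 30+43+49+42=164
- item 3+item 5+item 7+item 8: weight 5+3+3+2=13, value 43+49+42+29=163
- item 2+item 3+item 5+item 8: weight 2+5+3+2=12, value 30+43+49+29=151
- item 2+item 5+item 7+item 8: weight 2+3+3+2=10, value 30+49+42+29=150
Best: $164.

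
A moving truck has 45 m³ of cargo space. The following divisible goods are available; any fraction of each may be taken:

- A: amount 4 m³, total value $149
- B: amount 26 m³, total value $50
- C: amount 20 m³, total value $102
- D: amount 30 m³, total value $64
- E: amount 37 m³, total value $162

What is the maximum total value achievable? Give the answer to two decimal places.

Take in order of value per unit:
- A (149/4 per unit): all 4 → value 149, running total 149.00
- C (102/20 per unit): all 20 → value 102, running total 251.00
- E (162/37 per unit): 21 of 37 → value 21×162/37 = 91.9459, running total 342.95
Total 342.95.

342.95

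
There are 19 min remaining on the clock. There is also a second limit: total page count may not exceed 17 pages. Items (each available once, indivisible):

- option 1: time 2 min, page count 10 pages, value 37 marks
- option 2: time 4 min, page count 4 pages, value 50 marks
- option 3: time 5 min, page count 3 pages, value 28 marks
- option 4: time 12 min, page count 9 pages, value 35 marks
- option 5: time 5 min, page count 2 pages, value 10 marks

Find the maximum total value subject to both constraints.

Feasible sets respecting both limits:
- option 1+option 2+option 3: time 11, page count 17, value 115
- option 1+option 2+option 5: time 11, page count 16, value 97
- option 2+option 3+option 5: time 14, page count 9, value 88
Best: 115 marks.

115 marks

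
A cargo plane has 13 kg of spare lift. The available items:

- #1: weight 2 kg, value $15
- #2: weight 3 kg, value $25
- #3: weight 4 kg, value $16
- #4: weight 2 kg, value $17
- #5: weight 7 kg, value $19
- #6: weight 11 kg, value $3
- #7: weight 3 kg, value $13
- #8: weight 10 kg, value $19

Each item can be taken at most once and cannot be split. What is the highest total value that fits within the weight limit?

$73

Check high-value combinations within 13 kg:
- #1+#2+#3+#4: weight 2+3+4+2=11, value 15+25+16+17=73
- #2+#3+#4+#7: weight 3+4+2+3=12, value 25+16+17+13=71
- #1+#2+#4+#7: weight 2+3+2+3=10, value 15+25+17+13=70
Best: $73.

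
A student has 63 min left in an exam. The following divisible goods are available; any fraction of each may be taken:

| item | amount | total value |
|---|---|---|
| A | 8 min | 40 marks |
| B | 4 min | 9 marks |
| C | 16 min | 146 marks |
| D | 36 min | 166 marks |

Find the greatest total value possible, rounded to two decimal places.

Take in order of value per unit:
- C (146/16 per unit): all 16 → value 146, running total 146.00
- A (40/8 per unit): all 8 → value 40, running total 186.00
- D (166/36 per unit): all 36 → value 166, running total 352.00
- B (9/4 per unit): 3 of 4 → value 3×9/4 = 6.7500, running total 358.75
Total 358.75.

358.75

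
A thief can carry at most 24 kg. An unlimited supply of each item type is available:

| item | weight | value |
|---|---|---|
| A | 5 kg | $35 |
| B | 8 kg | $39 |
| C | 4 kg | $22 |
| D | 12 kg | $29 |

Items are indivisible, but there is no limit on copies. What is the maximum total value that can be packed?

$162

Best value-per-unit is A at 35/5; filling with it alone gives 4×35 = 140.
Optimal mix: 4×A + 1×C → weight 24, value 162.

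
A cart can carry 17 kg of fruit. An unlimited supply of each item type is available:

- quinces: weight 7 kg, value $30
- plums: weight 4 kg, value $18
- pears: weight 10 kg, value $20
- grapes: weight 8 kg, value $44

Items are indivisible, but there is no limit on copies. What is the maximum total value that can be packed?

$88

Best value-per-unit is grapes at 44/8, and filling with it alone uses weight 2×8=16. No mix of the others beats 2×44 = 88.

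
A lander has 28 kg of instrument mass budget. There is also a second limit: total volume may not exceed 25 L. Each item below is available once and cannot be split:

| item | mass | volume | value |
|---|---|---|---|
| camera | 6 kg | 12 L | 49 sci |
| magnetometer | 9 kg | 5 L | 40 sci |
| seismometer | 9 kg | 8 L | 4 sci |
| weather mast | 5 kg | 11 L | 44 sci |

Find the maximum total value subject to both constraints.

Feasible sets respecting both limits:
- camera+magnetometer+seismometer: mass 24, volume 25, value 93
- camera+weather mast: mass 11, volume 23, value 93
- camera+magnetometer: mass 15, volume 17, value 89
- magnetometer+seismometer+weather mast: mass 23, volume 24, value 88
Best: 93 sci.

93 sci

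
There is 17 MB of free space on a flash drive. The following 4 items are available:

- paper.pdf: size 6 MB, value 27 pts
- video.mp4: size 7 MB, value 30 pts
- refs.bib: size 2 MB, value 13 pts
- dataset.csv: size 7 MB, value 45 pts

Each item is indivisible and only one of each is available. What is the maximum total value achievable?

88 pts

This is a 0/1 knapsack; check combinations near the capacity.
- video.mp4+refs.bib+dataset.csv: size 7+2+7=16, value 30+13+45=88
- paper.pdf+refs.bib+dataset.csv: size 6+2+7=15, value 27+13+45=85
- video.mp4+dataset.csv: size 7+7=14, value 30+45=75
- paper.pdf+dataset.csv: size 6+7=13, value 27+45=72
- paper.pdf+video.mp4+refs.bib: size 6+7+2=15, value 27+30+13=70
Best: 88 pts.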